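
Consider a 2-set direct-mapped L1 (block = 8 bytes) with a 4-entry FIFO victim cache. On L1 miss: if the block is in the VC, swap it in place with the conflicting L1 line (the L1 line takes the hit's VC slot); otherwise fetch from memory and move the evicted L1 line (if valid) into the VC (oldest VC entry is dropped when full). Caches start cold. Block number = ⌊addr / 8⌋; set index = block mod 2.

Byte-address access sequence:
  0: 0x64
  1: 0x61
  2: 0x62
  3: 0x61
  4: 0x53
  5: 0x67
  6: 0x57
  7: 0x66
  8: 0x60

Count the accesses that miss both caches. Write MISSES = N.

#0 0x64→b12/s0 MISS; vc=[]
#1 0x61→b12/s0 L1-HIT; vc=[]
#2 0x62→b12/s0 L1-HIT; vc=[]
#3 0x61→b12/s0 L1-HIT; vc=[]
#4 0x53→b10/s0 MISS; vc=[12]
#5 0x67→b12/s0 VC-HIT; vc=[10]
#6 0x57→b10/s0 VC-HIT; vc=[12]
#7 0x66→b12/s0 VC-HIT; vc=[10]
#8 0x60→b12/s0 L1-HIT; vc=[10]

MISSES = 2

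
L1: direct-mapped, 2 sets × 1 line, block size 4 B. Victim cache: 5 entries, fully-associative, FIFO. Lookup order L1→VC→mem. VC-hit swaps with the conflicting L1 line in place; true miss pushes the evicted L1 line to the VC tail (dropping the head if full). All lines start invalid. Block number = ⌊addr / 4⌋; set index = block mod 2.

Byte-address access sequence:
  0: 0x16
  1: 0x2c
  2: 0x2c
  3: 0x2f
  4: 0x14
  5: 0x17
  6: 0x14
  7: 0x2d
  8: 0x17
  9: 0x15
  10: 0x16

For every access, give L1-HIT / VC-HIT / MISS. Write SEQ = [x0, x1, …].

#0 0x16→b5/s1 MISS; vc=[]
#1 0x2c→b11/s1 MISS; vc=[5]
#2 0x2c→b11/s1 L1-HIT; vc=[5]
#3 0x2f→b11/s1 L1-HIT; vc=[5]
#4 0x14→b5/s1 VC-HIT; vc=[11]
#5 0x17→b5/s1 L1-HIT; vc=[11]
#6 0x14→b5/s1 L1-HIT; vc=[11]
#7 0x2d→b11/s1 VC-HIT; vc=[5]
#8 0x17→b5/s1 VC-HIT; vc=[11]
#9 0x15→b5/s1 L1-HIT; vc=[11]
#10 0x16→b5/s1 L1-HIT; vc=[11]

SEQ = [MISS, MISS, L1-HIT, L1-HIT, VC-HIT, L1-HIT, L1-HIT, VC-HIT, VC-HIT, L1-HIT, L1-HIT]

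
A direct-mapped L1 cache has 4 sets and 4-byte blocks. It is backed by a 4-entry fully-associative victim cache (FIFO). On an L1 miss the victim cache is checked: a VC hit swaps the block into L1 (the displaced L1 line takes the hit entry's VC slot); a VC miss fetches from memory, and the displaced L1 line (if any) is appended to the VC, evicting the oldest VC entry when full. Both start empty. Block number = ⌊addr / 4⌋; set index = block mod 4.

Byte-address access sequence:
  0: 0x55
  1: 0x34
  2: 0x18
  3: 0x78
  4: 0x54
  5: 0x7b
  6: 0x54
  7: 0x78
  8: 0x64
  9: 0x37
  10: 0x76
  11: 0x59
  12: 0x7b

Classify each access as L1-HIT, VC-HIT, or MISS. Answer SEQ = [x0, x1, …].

#0 0x55→b21/s1 MISS; vc=[]
#1 0x34→b13/s1 MISS; vc=[21]
#2 0x18→b6/s2 MISS; vc=[21]
#3 0x78→b30/s2 MISS; vc=[21,6]
#4 0x54→b21/s1 VC-HIT; vc=[13,6]
#5 0x7b→b30/s2 L1-HIT; vc=[13,6]
#6 0x54→b21/s1 L1-HIT; vc=[13,6]
#7 0x78→b30/s2 L1-HIT; vc=[13,6]
#8 0x64→b25/s1 MISS; vc=[13,6,21]
#9 0x37→b13/s1 VC-HIT; vc=[25,6,21]
#10 0x76→b29/s1 MISS; vc=[25,6,21,13]
#11 0x59→b22/s2 MISS; vc=[6,21,13,30]
#12 0x7b→b30/s2 VC-HIT; vc=[6,21,13,22]

SEQ = [MISS, MISS, MISS, MISS, VC-HIT, L1-HIT, L1-HIT, L1-HIT, MISS, VC-HIT, MISS, MISS, VC-HIT]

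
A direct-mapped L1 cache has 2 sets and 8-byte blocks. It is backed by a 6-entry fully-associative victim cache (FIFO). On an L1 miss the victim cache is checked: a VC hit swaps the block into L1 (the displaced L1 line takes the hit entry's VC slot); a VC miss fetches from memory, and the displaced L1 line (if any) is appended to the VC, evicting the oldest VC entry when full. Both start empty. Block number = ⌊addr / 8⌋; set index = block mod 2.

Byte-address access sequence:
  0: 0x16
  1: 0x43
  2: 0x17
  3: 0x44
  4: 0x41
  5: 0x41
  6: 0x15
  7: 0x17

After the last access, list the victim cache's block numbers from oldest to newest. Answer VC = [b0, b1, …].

VC = [8]

0: 0x16 (blk 2, set 0) → MISS  vc=[]
1: 0x43 (blk 8, set 0) → MISS  vc=[2]
2: 0x17 (blk 2, set 0) → VC-HIT  vc=[8]
3: 0x44 (blk 8, set 0) → VC-HIT  vc=[2]
4: 0x41 (blk 8, set 0) → L1-HIT  vc=[2]
5: 0x41 (blk 8, set 0) → L1-HIT  vc=[2]
6: 0x15 (blk 2, set 0) → VC-HIT  vc=[8]
7: 0x17 (blk 2, set 0) → L1-HIT  vc=[8]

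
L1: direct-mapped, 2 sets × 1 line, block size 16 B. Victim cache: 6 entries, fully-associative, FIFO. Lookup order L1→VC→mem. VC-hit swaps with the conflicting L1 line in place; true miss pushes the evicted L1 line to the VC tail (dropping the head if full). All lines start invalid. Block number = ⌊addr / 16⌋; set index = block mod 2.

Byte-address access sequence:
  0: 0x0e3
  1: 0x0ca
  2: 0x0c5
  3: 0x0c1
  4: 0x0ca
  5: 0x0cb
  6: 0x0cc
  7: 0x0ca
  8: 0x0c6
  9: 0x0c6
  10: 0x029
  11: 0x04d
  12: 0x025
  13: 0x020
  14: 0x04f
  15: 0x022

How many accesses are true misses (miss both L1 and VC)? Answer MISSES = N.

MISSES = 4

0: 0xe3 (blk 14, set 0) → MISS  vc=[]
1: 0xca (blk 12, set 0) → MISS  vc=[14]
2: 0xc5 (blk 12, set 0) → L1-HIT  vc=[14]
3: 0xc1 (blk 12, set 0) → L1-HIT  vc=[14]
4: 0xca (blk 12, set 0) → L1-HIT  vc=[14]
5: 0xcb (blk 12, set 0) → L1-HIT  vc=[14]
6: 0xcc (blk 12, set 0) → L1-HIT  vc=[14]
7: 0xca (blk 12, set 0) → L1-HIT  vc=[14]
8: 0xc6 (blk 12, set 0) → L1-HIT  vc=[14]
9: 0xc6 (blk 12, set 0) → L1-HIT  vc=[14]
10: 0x29 (blk 2, set 0) → MISS  vc=[14, 12]
11: 0x4d (blk 4, set 0) → MISS  vc=[14, 12, 2]
12: 0x25 (blk 2, set 0) → VC-HIT  vc=[14, 12, 4]
13: 0x20 (blk 2, set 0) → L1-HIT  vc=[14, 12, 4]
14: 0x4f (blk 4, set 0) → VC-HIT  vc=[14, 12, 2]
15: 0x22 (blk 2, set 0) → VC-HIT  vc=[14, 12, 4]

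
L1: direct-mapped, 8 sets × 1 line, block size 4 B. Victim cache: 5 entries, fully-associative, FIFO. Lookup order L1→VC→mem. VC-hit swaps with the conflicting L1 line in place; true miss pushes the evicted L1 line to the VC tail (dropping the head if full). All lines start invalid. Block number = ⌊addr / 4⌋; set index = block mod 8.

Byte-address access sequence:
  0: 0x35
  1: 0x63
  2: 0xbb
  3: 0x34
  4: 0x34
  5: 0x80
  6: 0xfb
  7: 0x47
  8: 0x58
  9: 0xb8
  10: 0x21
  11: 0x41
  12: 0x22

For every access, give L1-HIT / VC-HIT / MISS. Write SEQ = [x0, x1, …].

SEQ = [MISS, MISS, MISS, L1-HIT, L1-HIT, MISS, MISS, MISS, MISS, VC-HIT, MISS, MISS, VC-HIT]

0: 0x35 (blk 13, set 5) → MISS  vc=[]
1: 0x63 (blk 24, set 0) → MISS  vc=[]
2: 0xbb (blk 46, set 6) → MISS  vc=[]
3: 0x34 (blk 13, set 5) → L1-HIT  vc=[]
4: 0x34 (blk 13, set 5) → L1-HIT  vc=[]
5: 0x80 (blk 32, set 0) → MISS  vc=[24]
6: 0xfb (blk 62, set 6) → MISS  vc=[24, 46]
7: 0x47 (blk 17, set 1) → MISS  vc=[24, 46]
8: 0x58 (blk 22, set 6) → MISS  vc=[24, 46, 62]
9: 0xb8 (blk 46, set 6) → VC-HIT  vc=[24, 22, 62]
10: 0x21 (blk 8, set 0) → MISS  vc=[24, 22, 62, 32]
11: 0x41 (blk 16, set 0) → MISS  vc=[24, 22, 62, 32, 8]
12: 0x22 (blk 8, set 0) → VC-HIT  vc=[24, 22, 62, 32, 16]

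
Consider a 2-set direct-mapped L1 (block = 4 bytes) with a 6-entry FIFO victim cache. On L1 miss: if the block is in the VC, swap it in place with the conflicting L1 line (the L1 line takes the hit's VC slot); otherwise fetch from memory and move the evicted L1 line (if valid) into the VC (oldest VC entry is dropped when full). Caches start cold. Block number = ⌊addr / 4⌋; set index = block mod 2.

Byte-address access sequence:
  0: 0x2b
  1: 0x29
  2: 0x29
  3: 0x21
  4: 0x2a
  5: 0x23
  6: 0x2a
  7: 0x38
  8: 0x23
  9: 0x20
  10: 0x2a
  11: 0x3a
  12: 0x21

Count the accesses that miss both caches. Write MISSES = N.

MISSES = 3

  [0] addr=0x2b blk=10 s=0: MISS | VC []
  [1] addr=0x29 blk=10 s=0: L1-HIT | VC []
  [2] addr=0x29 blk=10 s=0: L1-HIT | VC []
  [3] addr=0x21 blk=8 s=0: MISS | VC [10]
  [4] addr=0x2a blk=10 s=0: VC-HIT | VC [8]
  [5] addr=0x23 blk=8 s=0: VC-HIT | VC [10]
  [6] addr=0x2a blk=10 s=0: VC-HIT | VC [8]
  [7] addr=0x38 blk=14 s=0: MISS | VC [8, 10]
  [8] addr=0x23 blk=8 s=0: VC-HIT | VC [14, 10]
  [9] addr=0x20 blk=8 s=0: L1-HIT | VC [14, 10]
  [10] addr=0x2a blk=10 s=0: VC-HIT | VC [14, 8]
  [11] addr=0x3a blk=14 s=0: VC-HIT | VC [10, 8]
  [12] addr=0x21 blk=8 s=0: VC-HIT | VC [10, 14]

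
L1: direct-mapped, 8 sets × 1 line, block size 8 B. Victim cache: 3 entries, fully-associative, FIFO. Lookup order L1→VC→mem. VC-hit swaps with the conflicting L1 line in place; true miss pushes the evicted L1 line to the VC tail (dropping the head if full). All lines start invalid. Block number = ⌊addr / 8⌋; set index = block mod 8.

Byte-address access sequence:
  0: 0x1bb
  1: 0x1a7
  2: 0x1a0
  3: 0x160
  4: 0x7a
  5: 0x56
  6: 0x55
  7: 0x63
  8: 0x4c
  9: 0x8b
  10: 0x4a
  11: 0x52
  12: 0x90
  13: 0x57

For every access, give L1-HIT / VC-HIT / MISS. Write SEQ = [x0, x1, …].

#0 0x1bb→b55/s7 MISS; vc=[]
#1 0x1a7→b52/s4 MISS; vc=[]
#2 0x1a0→b52/s4 L1-HIT; vc=[]
#3 0x160→b44/s4 MISS; vc=[52]
#4 0x7a→b15/s7 MISS; vc=[52,55]
#5 0x56→b10/s2 MISS; vc=[52,55]
#6 0x55→b10/s2 L1-HIT; vc=[52,55]
#7 0x63→b12/s4 MISS; vc=[52,55,44]
#8 0x4c→b9/s1 MISS; vc=[52,55,44]
#9 0x8b→b17/s1 MISS; vc=[55,44,9]
#10 0x4a→b9/s1 VC-HIT; vc=[55,44,17]
#11 0x52→b10/s2 L1-HIT; vc=[55,44,17]
#12 0x90→b18/s2 MISS; vc=[44,17,10]
#13 0x57→b10/s2 VC-HIT; vc=[44,17,18]

SEQ = [MISS, MISS, L1-HIT, MISS, MISS, MISS, L1-HIT, MISS, MISS, MISS, VC-HIT, L1-HIT, MISS, VC-HIT]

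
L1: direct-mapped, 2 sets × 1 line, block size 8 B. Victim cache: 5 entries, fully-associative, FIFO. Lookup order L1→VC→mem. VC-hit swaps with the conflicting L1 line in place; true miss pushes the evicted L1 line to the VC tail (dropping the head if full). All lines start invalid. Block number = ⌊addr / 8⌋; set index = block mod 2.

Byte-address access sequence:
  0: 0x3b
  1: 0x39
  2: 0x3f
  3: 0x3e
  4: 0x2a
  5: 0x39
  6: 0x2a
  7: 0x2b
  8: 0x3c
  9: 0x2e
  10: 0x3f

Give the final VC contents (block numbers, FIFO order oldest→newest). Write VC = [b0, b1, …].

0: 0x3b (blk 7, set 1) → MISS  vc=[]
1: 0x39 (blk 7, set 1) → L1-HIT  vc=[]
2: 0x3f (blk 7, set 1) → L1-HIT  vc=[]
3: 0x3e (blk 7, set 1) → L1-HIT  vc=[]
4: 0x2a (blk 5, set 1) → MISS  vc=[7]
5: 0x39 (blk 7, set 1) → VC-HIT  vc=[5]
6: 0x2a (blk 5, set 1) → VC-HIT  vc=[7]
7: 0x2b (blk 5, set 1) → L1-HIT  vc=[7]
8: 0x3c (blk 7, set 1) → VC-HIT  vc=[5]
9: 0x2e (blk 5, set 1) → VC-HIT  vc=[7]
10: 0x3f (blk 7, set 1) → VC-HIT  vc=[5]

VC = [5]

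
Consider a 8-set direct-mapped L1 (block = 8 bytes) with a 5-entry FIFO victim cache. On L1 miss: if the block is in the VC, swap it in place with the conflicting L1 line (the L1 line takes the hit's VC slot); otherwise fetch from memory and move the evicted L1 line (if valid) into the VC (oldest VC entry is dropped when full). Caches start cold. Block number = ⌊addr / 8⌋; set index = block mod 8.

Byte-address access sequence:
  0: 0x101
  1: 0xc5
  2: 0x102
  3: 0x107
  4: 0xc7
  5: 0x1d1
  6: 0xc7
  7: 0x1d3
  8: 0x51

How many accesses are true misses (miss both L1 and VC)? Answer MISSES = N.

0: 0x101 (blk 32, set 0) → MISS  vc=[]
1: 0xc5 (blk 24, set 0) → MISS  vc=[32]
2: 0x102 (blk 32, set 0) → VC-HIT  vc=[24]
3: 0x107 (blk 32, set 0) → L1-HIT  vc=[24]
4: 0xc7 (blk 24, set 0) → VC-HIT  vc=[32]
5: 0x1d1 (blk 58, set 2) → MISS  vc=[32]
6: 0xc7 (blk 24, set 0) → L1-HIT  vc=[32]
7: 0x1d3 (blk 58, set 2) → L1-HIT  vc=[32]
8: 0x51 (blk 10, set 2) → MISS  vc=[32, 58]

MISSES = 4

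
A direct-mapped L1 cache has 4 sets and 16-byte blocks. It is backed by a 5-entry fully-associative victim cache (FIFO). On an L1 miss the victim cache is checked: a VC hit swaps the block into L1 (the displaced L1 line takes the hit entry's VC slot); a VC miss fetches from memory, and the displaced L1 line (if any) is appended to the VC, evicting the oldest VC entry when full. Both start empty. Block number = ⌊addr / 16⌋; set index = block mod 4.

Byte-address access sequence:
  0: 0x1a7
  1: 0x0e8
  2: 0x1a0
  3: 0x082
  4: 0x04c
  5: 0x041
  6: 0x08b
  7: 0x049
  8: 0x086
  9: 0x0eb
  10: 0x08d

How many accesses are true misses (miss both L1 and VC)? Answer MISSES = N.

MISSES = 4

0: 0x1a7 (blk 26, set 2) → MISS  vc=[]
1: 0xe8 (blk 14, set 2) → MISS  vc=[26]
2: 0x1a0 (blk 26, set 2) → VC-HIT  vc=[14]
3: 0x82 (blk 8, set 0) → MISS  vc=[14]
4: 0x4c (blk 4, set 0) → MISS  vc=[14, 8]
5: 0x41 (blk 4, set 0) → L1-HIT  vc=[14, 8]
6: 0x8b (blk 8, set 0) → VC-HIT  vc=[14, 4]
7: 0x49 (blk 4, set 0) → VC-HIT  vc=[14, 8]
8: 0x86 (blk 8, set 0) → VC-HIT  vc=[14, 4]
9: 0xeb (blk 14, set 2) → VC-HIT  vc=[26, 4]
10: 0x8d (blk 8, set 0) → L1-HIT  vc=[26, 4]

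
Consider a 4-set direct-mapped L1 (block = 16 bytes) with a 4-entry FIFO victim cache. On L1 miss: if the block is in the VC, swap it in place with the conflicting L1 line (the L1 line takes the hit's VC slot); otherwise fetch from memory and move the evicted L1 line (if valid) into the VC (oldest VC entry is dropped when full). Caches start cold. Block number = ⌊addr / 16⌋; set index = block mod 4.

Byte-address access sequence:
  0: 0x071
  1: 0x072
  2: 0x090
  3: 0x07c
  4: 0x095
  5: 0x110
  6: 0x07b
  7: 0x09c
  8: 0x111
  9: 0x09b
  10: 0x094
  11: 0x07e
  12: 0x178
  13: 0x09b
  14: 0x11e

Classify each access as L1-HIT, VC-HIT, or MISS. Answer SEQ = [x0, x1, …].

  [0] addr=0x71 blk=7 s=3: MISS | VC []
  [1] addr=0x72 blk=7 s=3: L1-HIT | VC []
  [2] addr=0x90 blk=9 s=1: MISS | VC []
  [3] addr=0x7c blk=7 s=3: L1-HIT | VC []
  [4] addr=0x95 blk=9 s=1: L1-HIT | VC []
  [5] addr=0x110 blk=17 s=1: MISS | VC [9]
  [6] addr=0x7b blk=7 s=3: L1-HIT | VC [9]
  [7] addr=0x9c blk=9 s=1: VC-HIT | VC [17]
  [8] addr=0x111 blk=17 s=1: VC-HIT | VC [9]
  [9] addr=0x9b blk=9 s=1: VC-HIT | VC [17]
  [10] addr=0x94 blk=9 s=1: L1-HIT | VC [17]
  [11] addr=0x7e blk=7 s=3: L1-HIT | VC [17]
  [12] addr=0x178 blk=23 s=3: MISS | VC [17, 7]
  [13] addr=0x9b blk=9 s=1: L1-HIT | VC [17, 7]
  [14] addr=0x11e blk=17 s=1: VC-HIT | VC [9, 7]

SEQ = [MISS, L1-HIT, MISS, L1-HIT, L1-HIT, MISS, L1-HIT, VC-HIT, VC-HIT, VC-HIT, L1-HIT, L1-HIT, MISS, L1-HIT, VC-HIT]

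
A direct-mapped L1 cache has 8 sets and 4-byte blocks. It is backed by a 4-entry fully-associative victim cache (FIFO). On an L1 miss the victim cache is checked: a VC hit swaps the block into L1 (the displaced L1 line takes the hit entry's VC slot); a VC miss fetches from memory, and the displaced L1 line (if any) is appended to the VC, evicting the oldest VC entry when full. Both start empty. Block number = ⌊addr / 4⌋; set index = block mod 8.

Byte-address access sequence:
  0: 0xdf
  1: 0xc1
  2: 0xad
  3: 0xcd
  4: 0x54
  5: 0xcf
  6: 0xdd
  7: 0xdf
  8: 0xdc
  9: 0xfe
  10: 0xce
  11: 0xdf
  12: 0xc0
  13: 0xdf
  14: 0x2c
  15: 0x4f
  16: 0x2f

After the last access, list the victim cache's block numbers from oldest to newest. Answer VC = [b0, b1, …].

VC = [43, 63, 51, 19]

#0 0xdf→b55/s7 MISS; vc=[]
#1 0xc1→b48/s0 MISS; vc=[]
#2 0xad→b43/s3 MISS; vc=[]
#3 0xcd→b51/s3 MISS; vc=[43]
#4 0x54→b21/s5 MISS; vc=[43]
#5 0xcf→b51/s3 L1-HIT; vc=[43]
#6 0xdd→b55/s7 L1-HIT; vc=[43]
#7 0xdf→b55/s7 L1-HIT; vc=[43]
#8 0xdc→b55/s7 L1-HIT; vc=[43]
#9 0xfe→b63/s7 MISS; vc=[43,55]
#10 0xce→b51/s3 L1-HIT; vc=[43,55]
#11 0xdf→b55/s7 VC-HIT; vc=[43,63]
#12 0xc0→b48/s0 L1-HIT; vc=[43,63]
#13 0xdf→b55/s7 L1-HIT; vc=[43,63]
#14 0x2c→b11/s3 MISS; vc=[43,63,51]
#15 0x4f→b19/s3 MISS; vc=[43,63,51,11]
#16 0x2f→b11/s3 VC-HIT; vc=[43,63,51,19]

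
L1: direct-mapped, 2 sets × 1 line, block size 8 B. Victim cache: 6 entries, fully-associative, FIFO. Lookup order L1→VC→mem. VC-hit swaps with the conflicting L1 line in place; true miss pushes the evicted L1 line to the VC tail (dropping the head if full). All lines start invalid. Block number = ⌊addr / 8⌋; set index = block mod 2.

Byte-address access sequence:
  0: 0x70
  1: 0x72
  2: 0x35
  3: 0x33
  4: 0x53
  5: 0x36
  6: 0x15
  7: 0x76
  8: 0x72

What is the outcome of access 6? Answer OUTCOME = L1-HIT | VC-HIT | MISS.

OUTCOME = MISS

0: 0x70 (blk 14, set 0) → MISS  vc=[]
1: 0x72 (blk 14, set 0) → L1-HIT  vc=[]
2: 0x35 (blk 6, set 0) → MISS  vc=[14]
3: 0x33 (blk 6, set 0) → L1-HIT  vc=[14]
4: 0x53 (blk 10, set 0) → MISS  vc=[14, 6]
5: 0x36 (blk 6, set 0) → VC-HIT  vc=[14, 10]
6: 0x15 (blk 2, set 0) → MISS  vc=[14, 10, 6]
7: 0x76 (blk 14, set 0) → VC-HIT  vc=[2, 10, 6]
8: 0x72 (blk 14, set 0) → L1-HIT  vc=[2, 10, 6]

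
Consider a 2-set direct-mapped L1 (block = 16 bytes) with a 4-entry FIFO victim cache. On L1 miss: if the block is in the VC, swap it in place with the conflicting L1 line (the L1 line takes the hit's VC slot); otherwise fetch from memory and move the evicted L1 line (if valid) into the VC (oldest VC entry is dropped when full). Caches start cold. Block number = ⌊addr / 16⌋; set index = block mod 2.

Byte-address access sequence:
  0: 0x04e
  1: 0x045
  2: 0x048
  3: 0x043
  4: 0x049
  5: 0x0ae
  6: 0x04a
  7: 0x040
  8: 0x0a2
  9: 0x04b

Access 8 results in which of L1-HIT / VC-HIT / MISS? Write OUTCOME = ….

  [0] addr=0x4e blk=4 s=0: MISS | VC []
  [1] addr=0x45 blk=4 s=0: L1-HIT | VC []
  [2] addr=0x48 blk=4 s=0: L1-HIT | VC []
  [3] addr=0x43 blk=4 s=0: L1-HIT | VC []
  [4] addr=0x49 blk=4 s=0: L1-HIT | VC []
  [5] addr=0xae blk=10 s=0: MISS | VC [4]
  [6] addr=0x4a blk=4 s=0: VC-HIT | VC [10]
  [7] addr=0x40 blk=4 s=0: L1-HIT | VC [10]
  [8] addr=0xa2 blk=10 s=0: VC-HIT | VC [4]
  [9] addr=0x4b blk=4 s=0: VC-HIT | VC [10]

OUTCOME = VC-HIT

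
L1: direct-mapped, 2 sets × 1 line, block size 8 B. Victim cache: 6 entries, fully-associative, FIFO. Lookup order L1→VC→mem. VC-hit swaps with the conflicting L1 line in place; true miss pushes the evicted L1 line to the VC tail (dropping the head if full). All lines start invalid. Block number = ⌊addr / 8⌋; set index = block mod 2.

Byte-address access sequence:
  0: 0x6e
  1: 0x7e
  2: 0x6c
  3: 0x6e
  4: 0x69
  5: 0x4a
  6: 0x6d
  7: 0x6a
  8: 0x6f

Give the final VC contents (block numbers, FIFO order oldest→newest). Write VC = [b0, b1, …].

  [0] addr=0x6e blk=13 s=1: MISS | VC []
  [1] addr=0x7e blk=15 s=1: MISS | VC [13]
  [2] addr=0x6c blk=13 s=1: VC-HIT | VC [15]
  [3] addr=0x6e blk=13 s=1: L1-HIT | VC [15]
  [4] addr=0x69 blk=13 s=1: L1-HIT | VC [15]
  [5] addr=0x4a blk=9 s=1: MISS | VC [15, 13]
  [6] addr=0x6d blk=13 s=1: VC-HIT | VC [15, 9]
  [7] addr=0x6a blk=13 s=1: L1-HIT | VC [15, 9]
  [8] addr=0x6f blk=13 s=1: L1-HIT | VC [15, 9]

VC = [15, 9]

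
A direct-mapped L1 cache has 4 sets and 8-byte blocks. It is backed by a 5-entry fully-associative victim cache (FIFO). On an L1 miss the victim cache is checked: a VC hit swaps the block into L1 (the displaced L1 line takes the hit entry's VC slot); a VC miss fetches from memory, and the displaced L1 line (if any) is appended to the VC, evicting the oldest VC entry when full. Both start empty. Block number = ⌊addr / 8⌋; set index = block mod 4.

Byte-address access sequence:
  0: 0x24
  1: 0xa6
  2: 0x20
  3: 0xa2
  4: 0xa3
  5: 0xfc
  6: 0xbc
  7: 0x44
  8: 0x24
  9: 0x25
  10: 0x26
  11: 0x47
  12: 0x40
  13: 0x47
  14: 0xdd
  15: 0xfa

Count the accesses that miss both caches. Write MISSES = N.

MISSES = 6

#0 0x24→b4/s0 MISS; vc=[]
#1 0xa6→b20/s0 MISS; vc=[4]
#2 0x20→b4/s0 VC-HIT; vc=[20]
#3 0xa2→b20/s0 VC-HIT; vc=[4]
#4 0xa3→b20/s0 L1-HIT; vc=[4]
#5 0xfc→b31/s3 MISS; vc=[4]
#6 0xbc→b23/s3 MISS; vc=[4,31]
#7 0x44→b8/s0 MISS; vc=[4,31,20]
#8 0x24→b4/s0 VC-HIT; vc=[8,31,20]
#9 0x25→b4/s0 L1-HIT; vc=[8,31,20]
#10 0x26→b4/s0 L1-HIT; vc=[8,31,20]
#11 0x47→b8/s0 VC-HIT; vc=[4,31,20]
#12 0x40→b8/s0 L1-HIT; vc=[4,31,20]
#13 0x47→b8/s0 L1-HIT; vc=[4,31,20]
#14 0xdd→b27/s3 MISS; vc=[4,31,20,23]
#15 0xfa→b31/s3 VC-HIT; vc=[4,27,20,23]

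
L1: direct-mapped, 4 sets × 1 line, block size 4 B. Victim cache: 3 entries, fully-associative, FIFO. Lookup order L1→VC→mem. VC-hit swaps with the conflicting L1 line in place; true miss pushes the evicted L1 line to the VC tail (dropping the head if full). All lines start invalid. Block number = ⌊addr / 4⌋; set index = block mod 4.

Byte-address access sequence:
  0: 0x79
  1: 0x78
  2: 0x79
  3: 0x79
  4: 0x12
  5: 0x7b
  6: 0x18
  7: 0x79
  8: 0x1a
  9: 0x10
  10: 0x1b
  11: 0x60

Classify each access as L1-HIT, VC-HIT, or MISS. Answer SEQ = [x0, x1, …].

SEQ = [MISS, L1-HIT, L1-HIT, L1-HIT, MISS, L1-HIT, MISS, VC-HIT, VC-HIT, L1-HIT, L1-HIT, MISS]

  [0] addr=0x79 blk=30 s=2: MISS | VC []
  [1] addr=0x78 blk=30 s=2: L1-HIT | VC []
  [2] addr=0x79 blk=30 s=2: L1-HIT | VC []
  [3] addr=0x79 blk=30 s=2: L1-HIT | VC []
  [4] addr=0x12 blk=4 s=0: MISS | VC []
  [5] addr=0x7b blk=30 s=2: L1-HIT | VC []
  [6] addr=0x18 blk=6 s=2: MISS | VC [30]
  [7] addr=0x79 blk=30 s=2: VC-HIT | VC [6]
  [8] addr=0x1a blk=6 s=2: VC-HIT | VC [30]
  [9] addr=0x10 blk=4 s=0: L1-HIT | VC [30]
  [10] addr=0x1b blk=6 s=2: L1-HIT | VC [30]
  [11] addr=0x60 blk=24 s=0: MISS | VC [30, 4]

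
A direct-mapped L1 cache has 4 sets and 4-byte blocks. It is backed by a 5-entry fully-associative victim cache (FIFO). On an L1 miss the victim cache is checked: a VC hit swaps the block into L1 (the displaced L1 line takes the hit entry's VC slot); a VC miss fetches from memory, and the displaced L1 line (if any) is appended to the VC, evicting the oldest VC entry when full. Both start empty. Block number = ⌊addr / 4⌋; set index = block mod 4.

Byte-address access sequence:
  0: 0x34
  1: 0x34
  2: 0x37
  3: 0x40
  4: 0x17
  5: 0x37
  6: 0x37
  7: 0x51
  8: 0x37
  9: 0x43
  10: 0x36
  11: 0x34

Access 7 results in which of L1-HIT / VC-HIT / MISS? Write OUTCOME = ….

  [0] addr=0x34 blk=13 s=1: MISS | VC []
  [1] addr=0x34 blk=13 s=1: L1-HIT | VC []
  [2] addr=0x37 blk=13 s=1: L1-HIT | VC []
  [3] addr=0x40 blk=16 s=0: MISS | VC []
  [4] addr=0x17 blk=5 s=1: MISS | VC [13]
  [5] addr=0x37 blk=13 s=1: VC-HIT | VC [5]
  [6] addr=0x37 blk=13 s=1: L1-HIT | VC [5]
  [7] addr=0x51 blk=20 s=0: MISS | VC [5, 16]
  [8] addr=0x37 blk=13 s=1: L1-HIT | VC [5, 16]
  [9] addr=0x43 blk=16 s=0: VC-HIT | VC [5, 20]
  [10] addr=0x36 blk=13 s=1: L1-HIT | VC [5, 20]
  [11] addr=0x34 blk=13 s=1: L1-HIT | VC [5, 20]

OUTCOME = MISS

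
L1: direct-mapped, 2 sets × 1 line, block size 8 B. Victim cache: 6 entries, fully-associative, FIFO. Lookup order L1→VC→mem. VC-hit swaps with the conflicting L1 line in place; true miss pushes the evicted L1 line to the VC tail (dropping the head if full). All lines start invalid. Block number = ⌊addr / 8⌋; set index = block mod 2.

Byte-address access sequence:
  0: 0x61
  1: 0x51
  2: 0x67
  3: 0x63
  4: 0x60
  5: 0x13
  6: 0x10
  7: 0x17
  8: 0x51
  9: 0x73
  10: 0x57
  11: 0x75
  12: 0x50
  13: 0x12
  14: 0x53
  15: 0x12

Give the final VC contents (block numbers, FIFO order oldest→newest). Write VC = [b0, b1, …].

VC = [10, 12, 14]

  [0] addr=0x61 blk=12 s=0: MISS | VC []
  [1] addr=0x51 blk=10 s=0: MISS | VC [12]
  [2] addr=0x67 blk=12 s=0: VC-HIT | VC [10]
  [3] addr=0x63 blk=12 s=0: L1-HIT | VC [10]
  [4] addr=0x60 blk=12 s=0: L1-HIT | VC [10]
  [5] addr=0x13 blk=2 s=0: MISS | VC [10, 12]
  [6] addr=0x10 blk=2 s=0: L1-HIT | VC [10, 12]
  [7] addr=0x17 blk=2 s=0: L1-HIT | VC [10, 12]
  [8] addr=0x51 blk=10 s=0: VC-HIT | VC [2, 12]
  [9] addr=0x73 blk=14 s=0: MISS | VC [2, 12, 10]
  [10] addr=0x57 blk=10 s=0: VC-HIT | VC [2, 12, 14]
  [11] addr=0x75 blk=14 s=0: VC-HIT | VC [2, 12, 10]
  [12] addr=0x50 blk=10 s=0: VC-HIT | VC [2, 12, 14]
  [13] addr=0x12 blk=2 s=0: VC-HIT | VC [10, 12, 14]
  [14] addr=0x53 blk=10 s=0: VC-HIT | VC [2, 12, 14]
  [15] addr=0x12 blk=2 s=0: VC-HIT | VC [10, 12, 14]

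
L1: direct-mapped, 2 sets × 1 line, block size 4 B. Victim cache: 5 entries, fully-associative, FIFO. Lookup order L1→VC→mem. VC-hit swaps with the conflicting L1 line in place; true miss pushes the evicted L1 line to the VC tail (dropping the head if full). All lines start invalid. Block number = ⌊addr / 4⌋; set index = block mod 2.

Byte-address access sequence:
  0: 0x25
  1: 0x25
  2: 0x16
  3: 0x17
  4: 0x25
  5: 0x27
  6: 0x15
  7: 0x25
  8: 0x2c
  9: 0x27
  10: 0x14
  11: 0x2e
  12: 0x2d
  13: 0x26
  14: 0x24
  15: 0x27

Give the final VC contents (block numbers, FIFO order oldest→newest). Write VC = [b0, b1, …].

VC = [11, 5]

  [0] addr=0x25 blk=9 s=1: MISS | VC []
  [1] addr=0x25 blk=9 s=1: L1-HIT | VC []
  [2] addr=0x16 blk=5 s=1: MISS | VC [9]
  [3] addr=0x17 blk=5 s=1: L1-HIT | VC [9]
  [4] addr=0x25 blk=9 s=1: VC-HIT | VC [5]
  [5] addr=0x27 blk=9 s=1: L1-HIT | VC [5]
  [6] addr=0x15 blk=5 s=1: VC-HIT | VC [9]
  [7] addr=0x25 blk=9 s=1: VC-HIT | VC [5]
  [8] addr=0x2c blk=11 s=1: MISS | VC [5, 9]
  [9] addr=0x27 blk=9 s=1: VC-HIT | VC [5, 11]
  [10] addr=0x14 blk=5 s=1: VC-HIT | VC [9, 11]
  [11] addr=0x2e blk=11 s=1: VC-HIT | VC [9, 5]
  [12] addr=0x2d blk=11 s=1: L1-HIT | VC [9, 5]
  [13] addr=0x26 blk=9 s=1: VC-HIT | VC [11, 5]
  [14] addr=0x24 blk=9 s=1: L1-HIT | VC [11, 5]
  [15] addr=0x27 blk=9 s=1: L1-HIT | VC [11, 5]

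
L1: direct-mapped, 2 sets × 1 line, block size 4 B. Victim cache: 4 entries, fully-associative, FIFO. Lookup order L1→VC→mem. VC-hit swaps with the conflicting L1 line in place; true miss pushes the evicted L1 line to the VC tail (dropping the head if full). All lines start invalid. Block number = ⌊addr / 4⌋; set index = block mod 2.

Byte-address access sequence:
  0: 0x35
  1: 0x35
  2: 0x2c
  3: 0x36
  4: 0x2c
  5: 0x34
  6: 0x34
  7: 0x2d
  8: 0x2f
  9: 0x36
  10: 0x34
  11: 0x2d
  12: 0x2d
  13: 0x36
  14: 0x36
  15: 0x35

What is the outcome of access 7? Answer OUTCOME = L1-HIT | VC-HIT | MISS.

#0 0x35→b13/s1 MISS; vc=[]
#1 0x35→b13/s1 L1-HIT; vc=[]
#2 0x2c→b11/s1 MISS; vc=[13]
#3 0x36→b13/s1 VC-HIT; vc=[11]
#4 0x2c→b11/s1 VC-HIT; vc=[13]
#5 0x34→b13/s1 VC-HIT; vc=[11]
#6 0x34→b13/s1 L1-HIT; vc=[11]
#7 0x2d→b11/s1 VC-HIT; vc=[13]
#8 0x2f→b11/s1 L1-HIT; vc=[13]
#9 0x36→b13/s1 VC-HIT; vc=[11]
#10 0x34→b13/s1 L1-HIT; vc=[11]
#11 0x2d→b11/s1 VC-HIT; vc=[13]
#12 0x2d→b11/s1 L1-HIT; vc=[13]
#13 0x36→b13/s1 VC-HIT; vc=[11]
#14 0x36→b13/s1 L1-HIT; vc=[11]
#15 0x35→b13/s1 L1-HIT; vc=[11]

OUTCOME = VC-HIT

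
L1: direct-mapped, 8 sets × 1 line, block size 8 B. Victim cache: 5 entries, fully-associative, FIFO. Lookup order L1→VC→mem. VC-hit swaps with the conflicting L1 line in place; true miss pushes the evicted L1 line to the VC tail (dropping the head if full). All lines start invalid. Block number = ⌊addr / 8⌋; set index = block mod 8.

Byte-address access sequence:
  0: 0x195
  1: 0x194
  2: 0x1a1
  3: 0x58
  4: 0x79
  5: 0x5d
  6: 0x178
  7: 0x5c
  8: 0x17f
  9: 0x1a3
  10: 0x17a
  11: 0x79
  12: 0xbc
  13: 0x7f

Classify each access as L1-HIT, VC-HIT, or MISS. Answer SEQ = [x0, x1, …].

0: 0x195 (blk 50, set 2) → MISS  vc=[]
1: 0x194 (blk 50, set 2) → L1-HIT  vc=[]
2: 0x1a1 (blk 52, set 4) → MISS  vc=[]
3: 0x58 (blk 11, set 3) → MISS  vc=[]
4: 0x79 (blk 15, set 7) → MISS  vc=[]
5: 0x5d (blk 11, set 3) → L1-HIT  vc=[]
6: 0x178 (blk 47, set 7) → MISS  vc=[15]
7: 0x5c (blk 11, set 3) → L1-HIT  vc=[15]
8: 0x17f (blk 47, set 7) → L1-HIT  vc=[15]
9: 0x1a3 (blk 52, set 4) → L1-HIT  vc=[15]
10: 0x17a (blk 47, set 7) → L1-HIT  vc=[15]
11: 0x79 (blk 15, set 7) → VC-HIT  vc=[47]
12: 0xbc (blk 23, set 7) → MISS  vc=[47, 15]
13: 0x7f (blk 15, set 7) → VC-HIT  vc=[47, 23]

SEQ = [MISS, L1-HIT, MISS, MISS, MISS, L1-HIT, MISS, L1-HIT, L1-HIT, L1-HIT, L1-HIT, VC-HIT, MISS, VC-HIT]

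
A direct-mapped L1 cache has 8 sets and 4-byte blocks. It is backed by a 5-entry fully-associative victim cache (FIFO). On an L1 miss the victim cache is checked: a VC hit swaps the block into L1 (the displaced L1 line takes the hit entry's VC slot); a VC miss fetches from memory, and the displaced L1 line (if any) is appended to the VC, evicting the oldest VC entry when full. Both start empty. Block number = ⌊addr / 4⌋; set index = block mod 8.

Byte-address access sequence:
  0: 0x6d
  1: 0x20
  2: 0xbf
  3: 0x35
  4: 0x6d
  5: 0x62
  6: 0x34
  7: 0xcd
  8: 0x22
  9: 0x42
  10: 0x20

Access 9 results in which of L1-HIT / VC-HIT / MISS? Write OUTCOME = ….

OUTCOME = MISS

  [0] addr=0x6d blk=27 s=3: MISS | VC []
  [1] addr=0x20 blk=8 s=0: MISS | VC []
  [2] addr=0xbf blk=47 s=7: MISS | VC []
  [3] addr=0x35 blk=13 s=5: MISS | VC []
  [4] addr=0x6d blk=27 s=3: L1-HIT | VC []
  [5] addr=0x62 blk=24 s=0: MISS | VC [8]
  [6] addr=0x34 blk=13 s=5: L1-HIT | VC [8]
  [7] addr=0xcd blk=51 s=3: MISS | VC [8, 27]
  [8] addr=0x22 blk=8 s=0: VC-HIT | VC [24, 27]
  [9] addr=0x42 blk=16 s=0: MISS | VC [24, 27, 8]
  [10] addr=0x20 blk=8 s=0: VC-HIT | VC [24, 27, 16]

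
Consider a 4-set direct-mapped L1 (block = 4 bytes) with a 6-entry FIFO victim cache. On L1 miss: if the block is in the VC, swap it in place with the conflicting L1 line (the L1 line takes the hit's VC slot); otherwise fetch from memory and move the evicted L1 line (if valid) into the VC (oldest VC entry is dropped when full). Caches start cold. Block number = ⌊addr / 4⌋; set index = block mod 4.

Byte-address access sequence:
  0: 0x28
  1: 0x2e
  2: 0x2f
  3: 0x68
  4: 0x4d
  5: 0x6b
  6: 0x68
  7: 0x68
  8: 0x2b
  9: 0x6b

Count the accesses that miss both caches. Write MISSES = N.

#0 0x28→b10/s2 MISS; vc=[]
#1 0x2e→b11/s3 MISS; vc=[]
#2 0x2f→b11/s3 L1-HIT; vc=[]
#3 0x68→b26/s2 MISS; vc=[10]
#4 0x4d→b19/s3 MISS; vc=[10,11]
#5 0x6b→b26/s2 L1-HIT; vc=[10,11]
#6 0x68→b26/s2 L1-HIT; vc=[10,11]
#7 0x68→b26/s2 L1-HIT; vc=[10,11]
#8 0x2b→b10/s2 VC-HIT; vc=[26,11]
#9 0x6b→b26/s2 VC-HIT; vc=[10,11]

MISSES = 4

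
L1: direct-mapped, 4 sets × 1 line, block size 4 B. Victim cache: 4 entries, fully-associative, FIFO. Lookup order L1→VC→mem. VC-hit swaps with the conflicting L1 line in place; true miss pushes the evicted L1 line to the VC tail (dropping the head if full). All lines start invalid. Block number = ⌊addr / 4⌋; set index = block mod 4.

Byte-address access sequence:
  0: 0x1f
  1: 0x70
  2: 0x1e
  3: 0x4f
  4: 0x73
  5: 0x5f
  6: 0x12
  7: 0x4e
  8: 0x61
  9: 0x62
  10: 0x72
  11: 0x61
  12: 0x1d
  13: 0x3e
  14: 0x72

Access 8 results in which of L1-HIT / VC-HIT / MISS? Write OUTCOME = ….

OUTCOME = MISS

0: 0x1f (blk 7, set 3) → MISS  vc=[]
1: 0x70 (blk 28, set 0) → MISS  vc=[]
2: 0x1e (blk 7, set 3) → L1-HIT  vc=[]
3: 0x4f (blk 19, set 3) → MISS  vc=[7]
4: 0x73 (blk 28, set 0) → L1-HIT  vc=[7]
5: 0x5f (blk 23, set 3) → MISS  vc=[7, 19]
6: 0x12 (blk 4, set 0) → MISS  vc=[7, 19, 28]
7: 0x4e (blk 19, set 3) → VC-HIT  vc=[7, 23, 28]
8: 0x61 (blk 24, set 0) → MISS  vc=[7, 23, 28, 4]
9: 0x62 (blk 24, set 0) → L1-HIT  vc=[7, 23, 28, 4]
10: 0x72 (blk 28, set 0) → VC-HIT  vc=[7, 23, 24, 4]
11: 0x61 (blk 24, set 0) → VC-HIT  vc=[7, 23, 28, 4]
12: 0x1d (blk 7, set 3) → VC-HIT  vc=[19, 23, 28, 4]
13: 0x3e (blk 15, set 3) → MISS  vc=[23, 28, 4, 7]
14: 0x72 (blk 28, set 0) → VC-HIT  vc=[23, 24, 4, 7]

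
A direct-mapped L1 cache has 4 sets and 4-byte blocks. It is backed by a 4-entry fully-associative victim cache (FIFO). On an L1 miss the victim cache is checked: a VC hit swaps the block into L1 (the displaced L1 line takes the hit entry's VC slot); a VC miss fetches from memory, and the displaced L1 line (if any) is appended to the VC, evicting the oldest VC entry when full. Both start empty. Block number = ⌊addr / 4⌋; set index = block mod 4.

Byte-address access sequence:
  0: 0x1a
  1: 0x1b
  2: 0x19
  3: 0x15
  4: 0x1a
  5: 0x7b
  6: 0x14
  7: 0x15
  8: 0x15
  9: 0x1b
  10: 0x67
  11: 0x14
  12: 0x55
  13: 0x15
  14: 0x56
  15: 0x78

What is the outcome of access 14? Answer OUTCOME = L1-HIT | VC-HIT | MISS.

#0 0x1a→b6/s2 MISS; vc=[]
#1 0x1b→b6/s2 L1-HIT; vc=[]
#2 0x19→b6/s2 L1-HIT; vc=[]
#3 0x15→b5/s1 MISS; vc=[]
#4 0x1a→b6/s2 L1-HIT; vc=[]
#5 0x7b→b30/s2 MISS; vc=[6]
#6 0x14→b5/s1 L1-HIT; vc=[6]
#7 0x15→b5/s1 L1-HIT; vc=[6]
#8 0x15→b5/s1 L1-HIT; vc=[6]
#9 0x1b→b6/s2 VC-HIT; vc=[30]
#10 0x67→b25/s1 MISS; vc=[30,5]
#11 0x14→b5/s1 VC-HIT; vc=[30,25]
#12 0x55→b21/s1 MISS; vc=[30,25,5]
#13 0x15→b5/s1 VC-HIT; vc=[30,25,21]
#14 0x56→b21/s1 VC-HIT; vc=[30,25,5]
#15 0x78→b30/s2 VC-HIT; vc=[6,25,5]

OUTCOME = VC-HIT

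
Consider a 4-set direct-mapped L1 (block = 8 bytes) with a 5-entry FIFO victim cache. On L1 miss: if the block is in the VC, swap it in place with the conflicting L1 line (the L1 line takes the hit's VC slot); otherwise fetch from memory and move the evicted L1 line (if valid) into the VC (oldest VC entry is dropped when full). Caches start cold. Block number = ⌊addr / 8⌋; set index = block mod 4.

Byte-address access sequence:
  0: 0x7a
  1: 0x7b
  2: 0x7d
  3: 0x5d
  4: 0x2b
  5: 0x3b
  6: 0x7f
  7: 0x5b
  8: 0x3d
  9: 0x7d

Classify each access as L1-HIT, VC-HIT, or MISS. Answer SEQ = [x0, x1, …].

  [0] addr=0x7a blk=15 s=3: MISS | VC []
  [1] addr=0x7b blk=15 s=3: L1-HIT | VC []
  [2] addr=0x7d blk=15 s=3: L1-HIT | VC []
  [3] addr=0x5d blk=11 s=3: MISS | VC [15]
  [4] addr=0x2b blk=5 s=1: MISS | VC [15]
  [5] addr=0x3b blk=7 s=3: MISS | VC [15, 11]
  [6] addr=0x7f blk=15 s=3: VC-HIT | VC [7, 11]
  [7] addr=0x5b blk=11 s=3: VC-HIT | VC [7, 15]
  [8] addr=0x3d blk=7 s=3: VC-HIT | VC [11, 15]
  [9] addr=0x7d blk=15 s=3: VC-HIT | VC [11, 7]

SEQ = [MISS, L1-HIT, L1-HIT, MISS, MISS, MISS, VC-HIT, VC-HIT, VC-HIT, VC-HIT]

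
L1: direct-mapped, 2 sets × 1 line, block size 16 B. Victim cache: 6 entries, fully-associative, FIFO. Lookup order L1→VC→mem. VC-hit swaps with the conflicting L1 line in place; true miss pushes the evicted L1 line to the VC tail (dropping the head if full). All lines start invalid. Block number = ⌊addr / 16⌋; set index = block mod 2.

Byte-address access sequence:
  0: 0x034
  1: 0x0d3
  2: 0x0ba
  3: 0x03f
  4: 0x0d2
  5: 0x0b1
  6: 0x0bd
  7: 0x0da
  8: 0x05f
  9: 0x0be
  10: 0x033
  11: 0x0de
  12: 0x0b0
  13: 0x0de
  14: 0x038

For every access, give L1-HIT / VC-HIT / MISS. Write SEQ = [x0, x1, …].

SEQ = [MISS, MISS, MISS, VC-HIT, VC-HIT, VC-HIT, L1-HIT, VC-HIT, MISS, VC-HIT, VC-HIT, VC-HIT, VC-HIT, VC-HIT, VC-HIT]

0: 0x34 (blk 3, set 1) → MISS  vc=[]
1: 0xd3 (blk 13, set 1) → MISS  vc=[3]
2: 0xba (blk 11, set 1) → MISS  vc=[3, 13]
3: 0x3f (blk 3, set 1) → VC-HIT  vc=[11, 13]
4: 0xd2 (blk 13, set 1) → VC-HIT  vc=[11, 3]
5: 0xb1 (blk 11, set 1) → VC-HIT  vc=[13, 3]
6: 0xbd (blk 11, set 1) → L1-HIT  vc=[13, 3]
7: 0xda (blk 13, set 1) → VC-HIT  vc=[11, 3]
8: 0x5f (blk 5, set 1) → MISS  vc=[11, 3, 13]
9: 0xbe (blk 11, set 1) → VC-HIT  vc=[5, 3, 13]
10: 0x33 (blk 3, set 1) → VC-HIT  vc=[5, 11, 13]
11: 0xde (blk 13, set 1) → VC-HIT  vc=[5, 11, 3]
12: 0xb0 (blk 11, set 1) → VC-HIT  vc=[5, 13, 3]
13: 0xde (blk 13, set 1) → VC-HIT  vc=[5, 11, 3]
14: 0x38 (blk 3, set 1) → VC-HIT  vc=[5, 11, 13]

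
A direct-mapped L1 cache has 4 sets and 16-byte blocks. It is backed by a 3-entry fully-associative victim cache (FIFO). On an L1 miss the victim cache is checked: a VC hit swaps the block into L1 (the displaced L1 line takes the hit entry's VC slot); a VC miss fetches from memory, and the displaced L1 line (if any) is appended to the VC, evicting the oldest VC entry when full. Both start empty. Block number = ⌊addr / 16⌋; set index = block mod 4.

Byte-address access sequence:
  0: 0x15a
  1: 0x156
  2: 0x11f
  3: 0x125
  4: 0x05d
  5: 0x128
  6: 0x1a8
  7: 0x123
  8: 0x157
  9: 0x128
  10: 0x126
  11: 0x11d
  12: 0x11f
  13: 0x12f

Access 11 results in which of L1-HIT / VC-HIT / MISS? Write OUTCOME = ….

OUTCOME = VC-HIT

#0 0x15a→b21/s1 MISS; vc=[]
#1 0x156→b21/s1 L1-HIT; vc=[]
#2 0x11f→b17/s1 MISS; vc=[21]
#3 0x125→b18/s2 MISS; vc=[21]
#4 0x5d→b5/s1 MISS; vc=[21,17]
#5 0x128→b18/s2 L1-HIT; vc=[21,17]
#6 0x1a8→b26/s2 MISS; vc=[21,17,18]
#7 0x123→b18/s2 VC-HIT; vc=[21,17,26]
#8 0x157→b21/s1 VC-HIT; vc=[5,17,26]
#9 0x128→b18/s2 L1-HIT; vc=[5,17,26]
#10 0x126→b18/s2 L1-HIT; vc=[5,17,26]
#11 0x11d→b17/s1 VC-HIT; vc=[5,21,26]
#12 0x11f→b17/s1 L1-HIT; vc=[5,21,26]
#13 0x12f→b18/s2 L1-HIT; vc=[5,21,26]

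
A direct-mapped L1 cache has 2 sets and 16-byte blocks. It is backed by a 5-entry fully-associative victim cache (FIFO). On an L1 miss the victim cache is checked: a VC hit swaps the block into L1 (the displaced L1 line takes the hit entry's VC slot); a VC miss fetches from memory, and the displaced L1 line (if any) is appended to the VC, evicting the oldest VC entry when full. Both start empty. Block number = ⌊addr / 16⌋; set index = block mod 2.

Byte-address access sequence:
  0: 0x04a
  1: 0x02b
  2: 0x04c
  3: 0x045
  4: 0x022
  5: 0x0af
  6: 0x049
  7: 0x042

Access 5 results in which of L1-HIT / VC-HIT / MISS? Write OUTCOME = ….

  [0] addr=0x4a blk=4 s=0: MISS | VC []
  [1] addr=0x2b blk=2 s=0: MISS | VC [4]
  [2] addr=0x4c blk=4 s=0: VC-HIT | VC [2]
  [3] addr=0x45 blk=4 s=0: L1-HIT | VC [2]
  [4] addr=0x22 blk=2 s=0: VC-HIT | VC [4]
  [5] addr=0xaf blk=10 s=0: MISS | VC [4, 2]
  [6] addr=0x49 blk=4 s=0: VC-HIT | VC [10, 2]
  [7] addr=0x42 blk=4 s=0: L1-HIT | VC [10, 2]

OUTCOME = MISS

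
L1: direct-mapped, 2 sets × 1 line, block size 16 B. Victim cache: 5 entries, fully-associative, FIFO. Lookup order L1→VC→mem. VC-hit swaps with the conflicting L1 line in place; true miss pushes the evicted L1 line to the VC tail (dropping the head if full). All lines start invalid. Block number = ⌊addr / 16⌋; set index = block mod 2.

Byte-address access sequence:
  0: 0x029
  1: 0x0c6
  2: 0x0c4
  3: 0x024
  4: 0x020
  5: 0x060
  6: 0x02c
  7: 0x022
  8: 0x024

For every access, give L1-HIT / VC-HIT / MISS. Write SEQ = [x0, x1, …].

0: 0x29 (blk 2, set 0) → MISS  vc=[]
1: 0xc6 (blk 12, set 0) → MISS  vc=[2]
2: 0xc4 (blk 12, set 0) → L1-HIT  vc=[2]
3: 0x24 (blk 2, set 0) → VC-HIT  vc=[12]
4: 0x20 (blk 2, set 0) → L1-HIT  vc=[12]
5: 0x60 (blk 6, set 0) → MISS  vc=[12, 2]
6: 0x2c (blk 2, set 0) → VC-HIT  vc=[12, 6]
7: 0x22 (blk 2, set 0) → L1-HIT  vc=[12, 6]
8: 0x24 (blk 2, set 0) → L1-HIT  vc=[12, 6]

SEQ = [MISS, MISS, L1-HIT, VC-HIT, L1-HIT, MISS, VC-HIT, L1-HIT, L1-HIT]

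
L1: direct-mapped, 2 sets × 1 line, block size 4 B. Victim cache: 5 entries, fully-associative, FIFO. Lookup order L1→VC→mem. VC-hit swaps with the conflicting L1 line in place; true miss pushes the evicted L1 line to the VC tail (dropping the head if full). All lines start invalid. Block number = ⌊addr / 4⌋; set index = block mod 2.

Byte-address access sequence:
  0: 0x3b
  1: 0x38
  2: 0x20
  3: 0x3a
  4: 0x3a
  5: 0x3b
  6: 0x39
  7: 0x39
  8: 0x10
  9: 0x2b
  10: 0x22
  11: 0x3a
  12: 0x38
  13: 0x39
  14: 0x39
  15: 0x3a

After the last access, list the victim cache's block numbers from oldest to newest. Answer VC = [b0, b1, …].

0: 0x3b (blk 14, set 0) → MISS  vc=[]
1: 0x38 (blk 14, set 0) → L1-HIT  vc=[]
2: 0x20 (blk 8, set 0) → MISS  vc=[14]
3: 0x3a (blk 14, set 0) → VC-HIT  vc=[8]
4: 0x3a (blk 14, set 0) → L1-HIT  vc=[8]
5: 0x3b (blk 14, set 0) → L1-HIT  vc=[8]
6: 0x39 (blk 14, set 0) → L1-HIT  vc=[8]
7: 0x39 (blk 14, set 0) → L1-HIT  vc=[8]
8: 0x10 (blk 4, set 0) → MISS  vc=[8, 14]
9: 0x2b (blk 10, set 0) → MISS  vc=[8, 14, 4]
10: 0x22 (blk 8, set 0) → VC-HIT  vc=[10, 14, 4]
11: 0x3a (blk 14, set 0) → VC-HIT  vc=[10, 8, 4]
12: 0x38 (blk 14, set 0) → L1-HIT  vc=[10, 8, 4]
13: 0x39 (blk 14, set 0) → L1-HIT  vc=[10, 8, 4]
14: 0x39 (blk 14, set 0) → L1-HIT  vc=[10, 8, 4]
15: 0x3a (blk 14, set 0) → L1-HIT  vc=[10, 8, 4]

VC = [10, 8, 4]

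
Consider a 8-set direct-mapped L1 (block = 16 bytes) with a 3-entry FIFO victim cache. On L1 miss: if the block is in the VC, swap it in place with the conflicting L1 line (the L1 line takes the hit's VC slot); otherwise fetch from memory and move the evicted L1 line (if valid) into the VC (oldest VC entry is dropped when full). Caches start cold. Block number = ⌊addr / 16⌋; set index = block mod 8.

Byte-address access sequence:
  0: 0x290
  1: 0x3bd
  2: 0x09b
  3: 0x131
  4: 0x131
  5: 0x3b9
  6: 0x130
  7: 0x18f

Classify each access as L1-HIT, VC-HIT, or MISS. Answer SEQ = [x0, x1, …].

SEQ = [MISS, MISS, MISS, MISS, L1-HIT, VC-HIT, VC-HIT, MISS]

0: 0x290 (blk 41, set 1) → MISS  vc=[]
1: 0x3bd (blk 59, set 3) → MISS  vc=[]
2: 0x9b (blk 9, set 1) → MISS  vc=[41]
3: 0x131 (blk 19, set 3) → MISS  vc=[41, 59]
4: 0x131 (blk 19, set 3) → L1-HIT  vc=[41, 59]
5: 0x3b9 (blk 59, set 3) → VC-HIT  vc=[41, 19]
6: 0x130 (blk 19, set 3) → VC-HIT  vc=[41, 59]
7: 0x18f (blk 24, set 0) → MISS  vc=[41, 59]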